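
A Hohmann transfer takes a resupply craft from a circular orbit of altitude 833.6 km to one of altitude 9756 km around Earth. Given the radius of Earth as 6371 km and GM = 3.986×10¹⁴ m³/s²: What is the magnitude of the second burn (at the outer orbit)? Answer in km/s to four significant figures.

r₁ = 6371 + 833.6 = 7204.6 km = 7.2046×10⁶ m.
r₂ = 6371 + 9756 = 16127 km = 1.6127×10⁷ m.
Transfer ellipse a_t = (r₁ + r₂)/2 = 1.167×10⁷ m.
At r₁: circular v_c1 = √(μ/r₁) = 7438 m/s; transfer-perigee v_p = √[μ(2/r₁ − 1/a_t)] = 8745 m/s.
At r₂: circular v_c2 = √(μ/r₂) = 4972 m/s; transfer-apogee v_a = √[μ(2/r₂ − 1/a_t)] = 3907 m/s.
Δv₂ = v_c2 − v_a = 1065 m/s.
= 1.065 km/s.

Δv ≈ 1.065 km/s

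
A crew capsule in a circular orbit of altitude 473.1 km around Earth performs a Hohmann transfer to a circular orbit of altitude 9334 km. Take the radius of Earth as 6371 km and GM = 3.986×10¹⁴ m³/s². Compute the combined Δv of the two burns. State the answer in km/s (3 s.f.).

Δv_total ≈ 2.49 km/s

r₁ = 6371 + 473.1 = 6844.1 km = 6.8441×10⁶ m.
r₂ = 6371 + 9334 = 15705 km = 1.5705×10⁷ m.
Transfer ellipse a_t = (r₁ + r₂)/2 = 1.127×10⁷ m.
At r₁: circular v_c1 = √(μ/r₁) = 7632 m/s; transfer-perigee v_p = √[μ(2/r₁ − 1/a_t)] = 9007 m/s.
Δv₁ = v_p − v_c1 = 1375 m/s.
At r₂: circular v_c2 = √(μ/r₂) = 5038 m/s; transfer-apogee v_a = √[μ(2/r₂ − 1/a_t)] = 3925 m/s.
Δv₂ = v_c2 − v_a = 1113 m/s.
Total Δv = Δv₁ + Δv₂ = 2488 m/s = 2.488 km/s.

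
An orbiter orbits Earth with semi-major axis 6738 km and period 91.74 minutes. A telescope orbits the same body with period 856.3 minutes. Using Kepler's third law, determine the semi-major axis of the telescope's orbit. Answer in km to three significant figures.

a₂ ≈ 29900 km

Kepler's third law: a³ ∝ T², so a₂ = a₁ (T₂/T₁)^(2/3).
T₂/T₁ = 9.334, (T₂/T₁)^(2/3) = 4.433.
a₂ = 6738 × 4.433 = 29870 km.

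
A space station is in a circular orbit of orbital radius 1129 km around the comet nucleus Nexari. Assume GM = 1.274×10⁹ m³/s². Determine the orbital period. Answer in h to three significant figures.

T ≈ 58.7 h

r = 1129 km = 1.129×10⁶ m.
Kepler's third law: T = 2π√(r³/μ) = 2π√((1.129×10⁶)³ / 1.274×10⁹).
r³/μ = 1.130×10⁹ s², so T = 2π × 3.361×10⁴ = 2.112×10⁵ s.
Converting: 2.112×10⁵ s ÷ 3600 = 58.66 h.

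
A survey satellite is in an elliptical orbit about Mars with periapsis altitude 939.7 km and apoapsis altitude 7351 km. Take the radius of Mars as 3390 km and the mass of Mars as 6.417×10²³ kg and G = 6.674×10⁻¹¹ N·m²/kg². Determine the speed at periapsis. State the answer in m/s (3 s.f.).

v ≈ 3750 m/s

μ = GM = 6.674×10⁻¹¹ × 6.417×10²³ = 4.283×10¹³ m³/s².
r_p = 3390 + 939.7 = 4329.7 km = 4.3297×10⁶ m.
r_a = 3390 + 7351 = 10741 km = 1.0741×10⁷ m.
Semi-major axis a = (r_p + r_a)/2 = 7535.4 km = 7.535×10⁶ m.
Vis-viva: v² = μ(2/r − 1/a) = 4.283×10¹³ × (4.619×10⁻⁷ − 1.327×10⁻⁷) = 1.410×10⁷ m²/s².
v = 3755 m/s.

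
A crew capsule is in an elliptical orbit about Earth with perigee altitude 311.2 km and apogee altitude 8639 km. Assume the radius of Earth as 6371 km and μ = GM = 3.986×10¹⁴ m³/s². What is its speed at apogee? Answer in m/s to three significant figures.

v ≈ 4040 m/s

r_p = 6371 + 311.2 = 6682.2 km = 6.6822×10⁶ m.
r_a = 6371 + 8639 = 15010 km = 1.5010×10⁷ m.
Semi-major axis a = (r_p + r_a)/2 = 10846 km = 1.085×10⁷ m.
Vis-viva: v² = μ(2/r − 1/a) = 3.986×10¹⁴ × (1.332×10⁻⁷ − 9.220×10⁻⁸) = 1.636×10⁷ m²/s².
v = 4045 m/s.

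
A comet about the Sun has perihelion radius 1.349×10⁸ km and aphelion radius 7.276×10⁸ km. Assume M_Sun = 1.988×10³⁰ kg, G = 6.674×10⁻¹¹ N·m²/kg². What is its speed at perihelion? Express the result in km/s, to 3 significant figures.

v ≈ 40.7 km/s

μ = GM = 6.674×10⁻¹¹ × 1.988×10³⁰ = 1.327×10²⁰ m³/s².
Semi-major axis a = (r_p + r_a)/2 = 4.3125×10⁸ km = 4.312×10¹¹ m.
Vis-viva: v² = μ(2/r − 1/a) = 1.327×10²⁰ × (1.483×10⁻¹¹ − 2.319×10⁻¹²) = 1.659×10⁹ m²/s².
v = 40740 m/s = 40.74 km/s.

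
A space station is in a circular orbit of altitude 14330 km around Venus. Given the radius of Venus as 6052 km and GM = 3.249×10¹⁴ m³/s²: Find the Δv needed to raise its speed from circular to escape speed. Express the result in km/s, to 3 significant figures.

r = 6052 + 14330 = 20382 km = 2.0382×10⁷ m.
Circular speed v_c = √(μ/r) = 3993 m/s.
Escape speed v_esc = √(2μ/r) = √2 × v_c = 5646 m/s.
Δv = v_esc − v_c = 1654 m/s = 1.654 km/s.

Δv ≈ 1.65 km/s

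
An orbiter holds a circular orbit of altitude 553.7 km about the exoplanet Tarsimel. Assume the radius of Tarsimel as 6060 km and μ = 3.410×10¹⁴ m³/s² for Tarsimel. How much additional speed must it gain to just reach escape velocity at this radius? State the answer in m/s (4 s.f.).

Δv ≈ 2974 m/s

r = 6060 + 553.7 = 6613.7 km = 6.6137×10⁶ m.
Circular speed v_c = √(μ/r) = 7181 m/s.
Escape speed v_esc = √(2μ/r) = √2 × v_c = 10150 m/s.
Δv = v_esc − v_c = 2974 m/s.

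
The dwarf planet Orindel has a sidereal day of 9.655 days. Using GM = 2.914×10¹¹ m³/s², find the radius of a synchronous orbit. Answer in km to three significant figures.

T = 9.655 days = 8.342×10⁵ s.
A synchronous orbit has period T, so by Kepler's third law a = (μT²/4π²)^(1/3).
μT²/4π² = 2.914×10¹¹ × (8.342×10⁵)² / 39.48 = 5.136×10²¹ m³.
a = 1.725×10⁷ m = 17254 km.

r_sync ≈ 17300 km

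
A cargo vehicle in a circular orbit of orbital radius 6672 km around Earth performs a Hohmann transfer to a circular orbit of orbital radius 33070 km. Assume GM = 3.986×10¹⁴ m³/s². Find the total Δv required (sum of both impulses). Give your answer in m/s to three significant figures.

r₁ = 6672 km = 6.672×10⁶ m.
r₂ = 33070 km = 3.307×10⁷ m.
Transfer ellipse a_t = (r₁ + r₂)/2 = 1.987×10⁷ m.
At r₁: circular v_c1 = √(μ/r₁) = 7729 m/s; transfer-perigee v_p = √[μ(2/r₁ − 1/a_t)] = 9971 m/s.
Δv₁ = v_p − v_c1 = 2242 m/s.
At r₂: circular v_c2 = √(μ/r₂) = 3472 m/s; transfer-apogee v_a = √[μ(2/r₂ − 1/a_t)] = 2012 m/s.
Δv₂ = v_c2 − v_a = 1460 m/s.
Total Δv = Δv₁ + Δv₂ = 3702 m/s.

Δv_total ≈ 3700 m/s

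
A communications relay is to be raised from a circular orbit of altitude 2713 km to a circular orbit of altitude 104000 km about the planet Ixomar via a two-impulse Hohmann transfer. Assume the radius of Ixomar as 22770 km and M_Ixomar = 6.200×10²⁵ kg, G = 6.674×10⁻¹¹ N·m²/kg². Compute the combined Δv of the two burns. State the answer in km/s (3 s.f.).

μ = GM = 6.674×10⁻¹¹ × 6.200×10²⁵ = 4.138×10¹⁵ m³/s².
r₁ = 22770 + 2713 = 25483 km = 2.5483×10⁷ m.
r₂ = 22770 + 104000 = 126770 km = 1.2677×10⁸ m.
Transfer ellipse a_t = (r₁ + r₂)/2 = 7.613×10⁷ m.
At r₁: circular v_c1 = √(μ/r₁) = 12740 m/s; transfer-periapsis v_p = √[μ(2/r₁ − 1/a_t)] = 16440 m/s.
Δv₁ = v_p − v_c1 = 3701 m/s.
At r₂: circular v_c2 = √(μ/r₂) = 5713 m/s; transfer-apoapsis v_a = √[μ(2/r₂ − 1/a_t)] = 3306 m/s.
Δv₂ = v_c2 − v_a = 2408 m/s.
Total Δv = Δv₁ + Δv₂ = 6109 m/s = 6.109 km/s.

Δv_total ≈ 6.11 km/s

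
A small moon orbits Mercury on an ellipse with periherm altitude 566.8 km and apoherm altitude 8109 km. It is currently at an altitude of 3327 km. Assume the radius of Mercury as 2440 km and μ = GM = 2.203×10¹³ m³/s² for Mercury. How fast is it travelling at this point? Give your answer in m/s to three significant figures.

r_p = 2440 + 566.8 = 3006.8 km = 3.0068×10⁶ m.
r_a = 2440 + 8109 = 10549 km = 1.0549×10⁷ m.
r = 2440 + 3327 = 5767.0 km = 5.767×10⁶ m.
Semi-major axis a = (r_p + r_a)/2 = 6777.9 km = 6.778×10⁶ m.
Vis-viva: v² = μ(2/r − 1/a) = 2.203×10¹³ × (3.468×10⁻⁷ − 1.475×10⁻⁷) = 4.390×10⁶ m²/s².
v = 2095 m/s.

v ≈ 2100 m/s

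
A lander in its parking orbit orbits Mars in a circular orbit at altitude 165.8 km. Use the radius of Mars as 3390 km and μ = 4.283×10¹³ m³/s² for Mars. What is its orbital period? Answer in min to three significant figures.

T ≈ 107 min

r = 3390 + 165.8 = 3555.8 km = 3.5558×10⁶ m.
Kepler's third law: T = 2π√(r³/μ) = 2π√((3.556×10⁶)³ / 4.283×10¹³).
r³/μ = 1.050×10⁶ s², so T = 2π × 1.025×10³ = 6.437×10³ s.
Converting: 6.437×10³ s ÷ 60.00 = 107.3 min.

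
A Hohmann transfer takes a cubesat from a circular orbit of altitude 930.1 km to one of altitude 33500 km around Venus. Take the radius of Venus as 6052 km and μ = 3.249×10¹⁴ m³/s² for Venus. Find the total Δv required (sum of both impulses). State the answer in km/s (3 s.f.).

Δv_total ≈ 3.37 km/s

r₁ = 6052 + 930.1 = 6982.1 km = 6.9821×10⁶ m.
r₂ = 6052 + 33500 = 39552 km = 3.9552×10⁷ m.
Transfer ellipse a_t = (r₁ + r₂)/2 = 2.327×10⁷ m.
At r₁: circular v_c1 = √(μ/r₁) = 6822 m/s; transfer-periapsis v_p = √[μ(2/r₁ − 1/a_t)] = 8894 m/s.
Δv₁ = v_p − v_c1 = 2072 m/s.
At r₂: circular v_c2 = √(μ/r₂) = 2866 m/s; transfer-apoapsis v_a = √[μ(2/r₂ − 1/a_t)] = 1570 m/s.
Δv₂ = v_c2 − v_a = 1296 m/s.
Total Δv = Δv₁ + Δv₂ = 3368 m/s = 3.368 km/s.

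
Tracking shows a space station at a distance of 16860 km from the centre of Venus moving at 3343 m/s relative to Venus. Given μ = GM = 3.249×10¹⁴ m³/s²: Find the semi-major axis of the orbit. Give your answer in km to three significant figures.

a ≈ 11900 km

r = 1.686×10⁷ m.
Vis-viva rearranged: 1/a = 2/r − v²/μ = 1.186×10⁻⁷ − 3.440×10⁻⁸ = 8.423×10⁻⁸ m⁻¹.
a = 1.187×10⁷ m = 11873 km.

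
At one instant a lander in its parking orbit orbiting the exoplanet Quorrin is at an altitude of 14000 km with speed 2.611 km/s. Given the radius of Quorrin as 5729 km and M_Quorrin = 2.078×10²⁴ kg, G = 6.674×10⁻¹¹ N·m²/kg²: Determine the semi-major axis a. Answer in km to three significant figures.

a ≈ 19200 km

μ = GM = 6.674×10⁻¹¹ × 2.078×10²⁴ = 1.387×10¹⁴ m³/s².
r = 5729 + 14000 = 19729 km = 1.973×10⁷ m.
Vis-viva rearranged: 1/a = 2/r − v²/μ = 1.014×10⁻⁷ − 4.916×10⁻⁸ = 5.222×10⁻⁸ m⁻¹.
a = 1.915×10⁷ m = 19151 km.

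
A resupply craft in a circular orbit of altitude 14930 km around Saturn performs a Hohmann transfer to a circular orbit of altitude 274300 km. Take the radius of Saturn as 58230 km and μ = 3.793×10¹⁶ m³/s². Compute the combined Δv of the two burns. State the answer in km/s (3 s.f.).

Δv_total ≈ 10.6 km/s

r₁ = 58230 + 14930 = 73160 km = 7.3160×10⁷ m.
r₂ = 58230 + 274300 = 332530 km = 3.3253×10⁸ m.
Transfer ellipse a_t = (r₁ + r₂)/2 = 2.028×10⁸ m.
At r₁: circular v_c1 = √(μ/r₁) = 22770 m/s; transfer-perikrone v_p = √[μ(2/r₁ − 1/a_t)] = 29150 m/s.
Δv₁ = v_p − v_c1 = 6384 m/s.
At r₂: circular v_c2 = √(μ/r₂) = 10680 m/s; transfer-apokrone v_a = √[μ(2/r₂ − 1/a_t)] = 6414 m/s.
Δv₂ = v_c2 − v_a = 4266 m/s.
Total Δv = Δv₁ + Δv₂ = 10650 m/s = 10.65 km/s.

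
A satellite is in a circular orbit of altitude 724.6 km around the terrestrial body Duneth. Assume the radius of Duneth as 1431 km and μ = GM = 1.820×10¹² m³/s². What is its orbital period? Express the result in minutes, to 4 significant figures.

T ≈ 245.7 minutes

r = 1431 + 724.6 = 2155.6 km = 2.1556×10⁶ m.
Kepler's third law: T = 2π√(r³/μ) = 2π√((2.156×10⁶)³ / 1.820×10¹²).
r³/μ = 5.503×10⁶ s², so T = 2π × 2.346×10³ = 1.474×10⁴ s.
Converting: 1.474×10⁴ s ÷ 60.00 = 245.7 minutes.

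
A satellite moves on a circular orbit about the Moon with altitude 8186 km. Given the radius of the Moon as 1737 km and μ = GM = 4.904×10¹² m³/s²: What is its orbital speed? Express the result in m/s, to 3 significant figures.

r = 1737 + 8186 = 9923.0 km = 9.9230×10⁶ m.
For a circular orbit v = √(μ/r) = √(4.904×10¹² / 9.923×10⁶) = √(4.942×10⁵) = 703.0 m/s.

v ≈ 703 m/s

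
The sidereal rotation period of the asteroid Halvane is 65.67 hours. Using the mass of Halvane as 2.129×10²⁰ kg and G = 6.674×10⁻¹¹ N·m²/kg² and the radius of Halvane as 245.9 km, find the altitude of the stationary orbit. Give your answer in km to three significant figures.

h_sync ≈ 2470 km

μ = GM = 6.674×10⁻¹¹ × 2.129×10²⁰ = 1.421×10¹⁰ m³/s².
T = 65.67 hours = 2.364×10⁵ s.
A synchronous orbit has period T, so by Kepler's third law a = (μT²/4π²)^(1/3).
μT²/4π² = 1.421×10¹⁰ × (2.364×10⁵)² / 39.48 = 2.012×10¹⁹ m³.
a = 2.720×10⁶ m = 2719.7 km.
Altitude h = a − R = 2719.7 − 245.9 = 2473.8 km.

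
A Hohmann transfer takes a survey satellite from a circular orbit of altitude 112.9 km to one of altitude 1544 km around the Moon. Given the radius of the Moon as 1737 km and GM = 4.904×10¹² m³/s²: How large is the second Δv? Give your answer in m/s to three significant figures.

r₁ = 1737 + 112.9 = 1849.9 km = 1.8499×10⁶ m.
r₂ = 1737 + 1544 = 3281.0 km = 3.2810×10⁶ m.
Transfer ellipse a_t = (r₁ + r₂)/2 = 2.565×10⁶ m.
At r₁: circular v_c1 = √(μ/r₁) = 1628 m/s; transfer-perilune v_p = √[μ(2/r₁ − 1/a_t)] = 1841 m/s.
At r₂: circular v_c2 = √(μ/r₂) = 1223 m/s; transfer-apolune v_a = √[μ(2/r₂ − 1/a_t)] = 1038 m/s.
Δv₂ = v_c2 − v_a = 184.4 m/s.

Δv ≈ 184 m/s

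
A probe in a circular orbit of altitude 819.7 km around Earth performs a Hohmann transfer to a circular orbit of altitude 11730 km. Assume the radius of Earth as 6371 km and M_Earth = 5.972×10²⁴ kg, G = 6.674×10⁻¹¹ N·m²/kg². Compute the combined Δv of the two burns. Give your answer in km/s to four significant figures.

μ = GM = 6.674×10⁻¹¹ × 5.972×10²⁴ = 3.986×10¹⁴ m³/s².
r₁ = 6371 + 819.7 = 7190.7 km = 7.1907×10⁶ m.
r₂ = 6371 + 11730 = 18101 km = 1.8101×10⁷ m.
Transfer ellipse a_t = (r₁ + r₂)/2 = 1.265×10⁷ m.
At r₁: circular v_c1 = √(μ/r₁) = 7445 m/s; transfer-perigee v_p = √[μ(2/r₁ − 1/a_t)] = 8907 m/s.
Δv₁ = v_p − v_c1 = 1462 m/s.
At r₂: circular v_c2 = √(μ/r₂) = 4692 m/s; transfer-apogee v_a = √[μ(2/r₂ − 1/a_t)] = 3538 m/s.
Δv₂ = v_c2 − v_a = 1154 m/s.
Total Δv = Δv₁ + Δv₂ = 2616 m/s = 2.616 km/s.

Δv_total ≈ 2.616 km/s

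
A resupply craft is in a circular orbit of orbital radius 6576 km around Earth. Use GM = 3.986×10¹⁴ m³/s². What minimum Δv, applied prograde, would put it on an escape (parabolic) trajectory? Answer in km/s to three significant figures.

r = 6576 km = 6.576×10⁶ m.
Circular speed v_c = √(μ/r) = 7786 m/s.
Escape speed v_esc = √(2μ/r) = √2 × v_c = 11010 m/s.
Δv = v_esc − v_c = 3225 m/s = 3.225 km/s.

Δv ≈ 3.22 km/s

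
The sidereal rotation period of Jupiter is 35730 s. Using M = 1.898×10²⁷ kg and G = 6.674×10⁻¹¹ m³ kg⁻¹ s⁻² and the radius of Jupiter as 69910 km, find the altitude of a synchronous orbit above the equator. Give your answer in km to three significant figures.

μ = GM = 6.674×10⁻¹¹ × 1.898×10²⁷ = 1.267×10¹⁷ m³/s².
A synchronous orbit has period T, so by Kepler's third law a = (μT²/4π²)^(1/3).
μT²/4π² = 1.267×10¹⁷ × (3.573×10⁴)² / 39.48 = 4.096×10²⁴ m³.
a = 1.600×10⁸ m = 1.6000×10⁵ km.
Altitude h = a − R = 1.6000×10⁵ − 69910 = 90094 km.

h_sync ≈ 90100 km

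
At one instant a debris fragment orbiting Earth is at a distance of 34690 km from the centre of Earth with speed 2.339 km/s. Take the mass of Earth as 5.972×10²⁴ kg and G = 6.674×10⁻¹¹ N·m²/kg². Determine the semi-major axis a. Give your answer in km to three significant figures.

a ≈ 22800 km

μ = GM = 6.674×10⁻¹¹ × 5.972×10²⁴ = 3.986×10¹⁴ m³/s².
r = 3.469×10⁷ m.
Vis-viva rearranged: 1/a = 2/r − v²/μ = 5.765×10⁻⁸ − 1.373×10⁻⁸ = 4.393×10⁻⁸ m⁻¹.
a = 2.276×10⁷ m = 22765 km.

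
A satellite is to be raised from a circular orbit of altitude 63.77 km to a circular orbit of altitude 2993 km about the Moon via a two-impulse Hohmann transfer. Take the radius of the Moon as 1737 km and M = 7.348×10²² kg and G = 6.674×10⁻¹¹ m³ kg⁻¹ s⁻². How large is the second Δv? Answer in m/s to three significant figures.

Δv ≈ 262 m/s

μ = GM = 6.674×10⁻¹¹ × 7.348×10²² = 4.904×10¹² m³/s².
r₁ = 1737 + 63.77 = 1800.8 km = 1.8008×10⁶ m.
r₂ = 1737 + 2993 = 4730.0 km = 4.7300×10⁶ m.
Transfer ellipse a_t = (r₁ + r₂)/2 = 3.265×10⁶ m.
At r₁: circular v_c1 = √(μ/r₁) = 1650 m/s; transfer-perilune v_p = √[μ(2/r₁ − 1/a_t)] = 1986 m/s.
At r₂: circular v_c2 = √(μ/r₂) = 1018 m/s; transfer-apolune v_a = √[μ(2/r₂ − 1/a_t)] = 756.2 m/s.
Δv₂ = v_c2 − v_a = 262.1 m/s.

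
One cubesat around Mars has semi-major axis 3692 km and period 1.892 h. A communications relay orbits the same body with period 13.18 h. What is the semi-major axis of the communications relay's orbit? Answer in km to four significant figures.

a₂ ≈ 13470 km

Kepler's third law: a³ ∝ T², so a₂ = a₁ (T₂/T₁)^(2/3).
T₂/T₁ = 6.966, (T₂/T₁)^(2/3) = 3.648.
a₂ = 3692 × 3.648 = 13470 km.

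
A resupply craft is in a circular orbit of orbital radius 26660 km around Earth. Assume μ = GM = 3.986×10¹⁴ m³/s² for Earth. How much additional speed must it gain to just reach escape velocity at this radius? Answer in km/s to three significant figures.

Δv ≈ 1.60 km/s

r = 26660 km = 2.666×10⁷ m.
Circular speed v_c = √(μ/r) = 3867 m/s.
Escape speed v_esc = √(2μ/r) = √2 × v_c = 5468 m/s.
Δv = v_esc − v_c = 1602 m/s = 1.602 km/s.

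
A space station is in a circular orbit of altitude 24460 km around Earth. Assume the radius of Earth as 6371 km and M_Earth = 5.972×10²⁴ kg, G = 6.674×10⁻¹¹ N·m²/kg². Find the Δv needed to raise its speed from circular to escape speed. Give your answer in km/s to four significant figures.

μ = GM = 6.674×10⁻¹¹ × 5.972×10²⁴ = 3.986×10¹⁴ m³/s².
r = 6371 + 24460 = 30831 km = 3.0831×10⁷ m.
Circular speed v_c = √(μ/r) = 3595 m/s.
Escape speed v_esc = √(2μ/r) = √2 × v_c = 5085 m/s.
Δv = v_esc − v_c = 1489 m/s = 1.489 km/s.

Δv ≈ 1.489 km/s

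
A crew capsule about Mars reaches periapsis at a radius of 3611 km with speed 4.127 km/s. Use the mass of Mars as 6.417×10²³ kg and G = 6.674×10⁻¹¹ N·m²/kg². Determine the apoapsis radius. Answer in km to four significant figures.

apoapsis radius ≈ 9196 km

μ = GM = 6.674×10⁻¹¹ × 6.417×10²³ = 4.283×10¹³ m³/s².
r_p = 3.611×10⁶ m.
Specific energy ε = v²/2 − μ/r = -3.344×10⁶ J/kg, so a = −μ/(2ε) = 6.403×10⁶ m.
The apsides satisfy r_p + r_a = 2a, so the apoapsis radius is 2a − r_p = 9.196×10⁶ m = 9195.7 km.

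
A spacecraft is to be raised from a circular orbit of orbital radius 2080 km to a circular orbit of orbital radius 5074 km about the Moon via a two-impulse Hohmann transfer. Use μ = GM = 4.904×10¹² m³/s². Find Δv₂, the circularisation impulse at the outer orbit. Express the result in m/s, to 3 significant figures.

Δv ≈ 233 m/s

r₁ = 2080 km = 2.080×10⁶ m.
r₂ = 5074 km = 5.074×10⁶ m.
Transfer ellipse a_t = (r₁ + r₂)/2 = 3.577×10⁶ m.
At r₁: circular v_c1 = √(μ/r₁) = 1535 m/s; transfer-perilune v_p = √[μ(2/r₁ − 1/a_t)] = 1829 m/s.
At r₂: circular v_c2 = √(μ/r₂) = 983.1 m/s; transfer-apolune v_a = √[μ(2/r₂ − 1/a_t)] = 749.7 m/s.
Δv₂ = v_c2 − v_a = 233.4 m/s.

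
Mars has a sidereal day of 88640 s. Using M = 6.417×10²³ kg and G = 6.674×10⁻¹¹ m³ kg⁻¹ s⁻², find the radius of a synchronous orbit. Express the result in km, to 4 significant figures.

μ = GM = 6.674×10⁻¹¹ × 6.417×10²³ = 4.283×10¹³ m³/s².
A synchronous orbit has period T, so by Kepler's third law a = (μT²/4π²)^(1/3).
μT²/4π² = 4.283×10¹³ × (8.864×10⁴)² / 39.48 = 8.524×10²¹ m³.
a = 2.043×10⁷ m = 20427 km.

r_sync ≈ 20430 km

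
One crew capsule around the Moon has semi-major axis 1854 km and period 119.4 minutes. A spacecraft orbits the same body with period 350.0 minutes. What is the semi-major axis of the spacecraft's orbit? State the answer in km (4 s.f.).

a₂ ≈ 3797 km

Kepler's third law: a³ ∝ T², so a₂ = a₁ (T₂/T₁)^(2/3).
T₂/T₁ = 2.931, (T₂/T₁)^(2/3) = 2.048.
a₂ = 1854 × 2.048 = 3797 km.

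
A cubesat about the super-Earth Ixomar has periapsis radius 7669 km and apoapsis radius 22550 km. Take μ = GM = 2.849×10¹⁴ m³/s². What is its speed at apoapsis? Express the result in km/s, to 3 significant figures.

Semi-major axis a = (r_p + r_a)/2 = 15110 km = 1.511×10⁷ m.
Vis-viva: v² = μ(2/r − 1/a) = 2.849×10¹⁴ × (8.869×10⁻⁸ − 6.618×10⁻⁸) = 6.413×10⁶ m²/s².
v = 2532 m/s = 2.532 km/s.

v ≈ 2.53 km/s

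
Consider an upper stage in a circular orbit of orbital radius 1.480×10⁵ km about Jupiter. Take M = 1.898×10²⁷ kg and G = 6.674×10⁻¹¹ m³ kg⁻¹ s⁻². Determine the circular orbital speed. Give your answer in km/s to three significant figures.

v ≈ 29.3 km/s

μ = GM = 6.674×10⁻¹¹ × 1.898×10²⁷ = 1.267×10¹⁷ m³/s².
r = 1.480×10⁵ km = 1.480×10⁸ m.
For a circular orbit v = √(μ/r) = √(1.267×10¹⁷ / 1.480×10⁸) = √(8.559×10⁸) = 29260 m/s.
That is 29.26 km/s.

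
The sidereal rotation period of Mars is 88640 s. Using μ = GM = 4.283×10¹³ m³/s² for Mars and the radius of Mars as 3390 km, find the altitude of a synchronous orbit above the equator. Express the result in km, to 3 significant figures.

A synchronous orbit has period T, so by Kepler's third law a = (μT²/4π²)^(1/3).
μT²/4π² = 4.283×10¹³ × (8.864×10⁴)² / 39.48 = 8.524×10²¹ m³.
a = 2.043×10⁷ m = 20428 km.
Altitude h = a − R = 20428 − 3390 = 17038 km.

h_sync ≈ 17000 km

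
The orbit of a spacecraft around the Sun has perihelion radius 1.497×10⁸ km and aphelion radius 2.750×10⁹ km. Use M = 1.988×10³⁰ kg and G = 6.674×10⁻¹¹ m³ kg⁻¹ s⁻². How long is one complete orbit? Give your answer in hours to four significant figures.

T ≈ 264500 hours

μ = GM = 6.674×10⁻¹¹ × 1.988×10³⁰ = 1.327×10²⁰ m³/s².
Semi-major axis a = (r_p + r_a)/2 = (1.4970×10⁸ + 2.7500×10⁹)/2 = 1.4498×10⁹ km = 1.450×10¹² m.
By Kepler's third law T = 2π√(a³/μ) = 2π × 1.516×10⁸ = 9.523×10⁸ s.
= 2.645×10⁵ hours.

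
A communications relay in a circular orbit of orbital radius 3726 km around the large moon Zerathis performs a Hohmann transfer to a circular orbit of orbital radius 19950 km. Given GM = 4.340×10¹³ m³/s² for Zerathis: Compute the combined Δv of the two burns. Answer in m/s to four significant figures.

r₁ = 3726 km = 3.726×10⁶ m.
r₂ = 19950 km = 1.995×10⁷ m.
Transfer ellipse a_t = (r₁ + r₂)/2 = 1.184×10⁷ m.
At r₁: circular v_c1 = √(μ/r₁) = 3413 m/s; transfer-periapsis v_p = √[μ(2/r₁ − 1/a_t)] = 4431 m/s.
Δv₁ = v_p − v_c1 = 1018 m/s.
At r₂: circular v_c2 = √(μ/r₂) = 1475 m/s; transfer-apoapsis v_a = √[μ(2/r₂ − 1/a_t)] = 827.5 m/s.
Δv₂ = v_c2 − v_a = 647.5 m/s.
Total Δv = Δv₁ + Δv₂ = 1665 m/s.

Δv_total ≈ 1665 m/s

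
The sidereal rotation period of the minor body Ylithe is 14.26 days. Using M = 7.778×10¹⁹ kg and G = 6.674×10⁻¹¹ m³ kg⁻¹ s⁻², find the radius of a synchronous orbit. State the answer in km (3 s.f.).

μ = GM = 6.674×10⁻¹¹ × 7.778×10¹⁹ = 5.191×10⁹ m³/s².
T = 14.26 days = 1.232×10⁶ s.
A synchronous orbit has period T, so by Kepler's third law a = (μT²/4π²)^(1/3).
μT²/4π² = 5.191×10⁹ × (1.232×10⁶)² / 39.48 = 1.996×10²⁰ m³.
a = 5.844×10⁶ m = 5844.1 km.

r_sync ≈ 5840 km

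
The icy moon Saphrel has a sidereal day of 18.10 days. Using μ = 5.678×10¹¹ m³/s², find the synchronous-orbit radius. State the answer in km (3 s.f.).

r_sync ≈ 32800 km

T = 18.10 days = 1.564×10⁶ s.
A synchronous orbit has period T, so by Kepler's third law a = (μT²/4π²)^(1/3).
μT²/4π² = 5.678×10¹¹ × (1.564×10⁶)² / 39.48 = 3.517×10²² m³.
a = 3.276×10⁷ m = 32765 km.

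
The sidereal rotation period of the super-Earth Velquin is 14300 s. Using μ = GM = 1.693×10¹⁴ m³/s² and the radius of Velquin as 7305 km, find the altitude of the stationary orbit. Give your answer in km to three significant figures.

A synchronous orbit has period T, so by Kepler's third law a = (μT²/4π²)^(1/3).
μT²/4π² = 1.693×10¹⁴ × (1.430×10⁴)² / 39.48 = 8.769×10²⁰ m³.
a = 9.572×10⁶ m = 9571.7 km.
Altitude h = a − R = 9571.7 − 7305 = 2266.7 km.

h_sync ≈ 2270 km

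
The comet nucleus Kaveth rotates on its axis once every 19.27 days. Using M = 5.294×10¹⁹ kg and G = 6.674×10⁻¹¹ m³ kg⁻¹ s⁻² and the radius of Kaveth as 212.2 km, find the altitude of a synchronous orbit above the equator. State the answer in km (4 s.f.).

h_sync ≈ 6071 km

μ = GM = 6.674×10⁻¹¹ × 5.294×10¹⁹ = 3.533×10⁹ m³/s².
T = 19.27 days = 1.665×10⁶ s.
A synchronous orbit has period T, so by Kepler's third law a = (μT²/4π²)^(1/3).
μT²/4π² = 3.533×10⁹ × (1.665×10⁶)² / 39.48 = 2.481×10²⁰ m³.
a = 6.283×10⁶ m = 6283.5 km.
Altitude h = a − R = 6283.5 − 212.2 = 6071.3 km.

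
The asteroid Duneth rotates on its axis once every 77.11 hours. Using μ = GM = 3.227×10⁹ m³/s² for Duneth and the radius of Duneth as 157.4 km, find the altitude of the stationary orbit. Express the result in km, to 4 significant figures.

T = 77.11 hours = 2.776×10⁵ s.
A synchronous orbit has period T, so by Kepler's third law a = (μT²/4π²)^(1/3).
μT²/4π² = 3.227×10⁹ × (2.776×10⁵)² / 39.48 = 6.299×10¹⁸ m³.
a = 1.847×10⁶ m = 1846.8 km.
Altitude h = a − R = 1846.8 − 157.4 = 1689.4 km.

h_sync ≈ 1689 km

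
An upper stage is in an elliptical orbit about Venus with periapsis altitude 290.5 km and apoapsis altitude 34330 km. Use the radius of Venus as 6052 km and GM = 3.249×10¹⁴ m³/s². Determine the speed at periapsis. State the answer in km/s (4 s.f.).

r_p = 6052 + 290.5 = 6342.5 km = 6.3425×10⁶ m.
r_a = 6052 + 34330 = 40382 km = 4.0382×10⁷ m.
Semi-major axis a = (r_p + r_a)/2 = 23362 km = 2.336×10⁷ m.
Vis-viva: v² = μ(2/r − 1/a) = 3.249×10¹⁴ × (3.153×10⁻⁷ − 4.280×10⁻⁸) = 8.854×10⁷ m²/s².
v = 9410 m/s = 9.410 km/s.

v ≈ 9.410 km/s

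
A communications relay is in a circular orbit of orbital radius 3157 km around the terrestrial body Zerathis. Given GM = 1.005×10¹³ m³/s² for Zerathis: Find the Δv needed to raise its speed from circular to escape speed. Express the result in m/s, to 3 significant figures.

Δv ≈ 739 m/s

r = 3157 km = 3.157×10⁶ m.
Circular speed v_c = √(μ/r) = 1784 m/s.
Escape speed v_esc = √(2μ/r) = √2 × v_c = 2523 m/s.
Δv = v_esc − v_c = 739.0 m/s.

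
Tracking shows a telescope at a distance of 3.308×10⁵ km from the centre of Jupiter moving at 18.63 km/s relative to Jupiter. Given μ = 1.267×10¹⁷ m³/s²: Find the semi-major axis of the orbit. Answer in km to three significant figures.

a ≈ 3.02×10⁵ km

r = 3.308×10⁸ m.
Vis-viva rearranged: 1/a = 2/r − v²/μ = 6.046×10⁻⁹ − 2.739×10⁻⁹ = 3.307×10⁻⁹ m⁻¹.
a = 3.024×10⁸ m = 3.0243×10⁵ km.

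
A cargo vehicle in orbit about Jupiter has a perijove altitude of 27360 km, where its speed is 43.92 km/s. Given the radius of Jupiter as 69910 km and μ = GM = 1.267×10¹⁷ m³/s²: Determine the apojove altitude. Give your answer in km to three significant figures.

apojove altitude ≈ 2.08×10⁵ km

r_p = 69910 + 27360 = 97270 km = 9.727×10⁷ m.
Specific energy ε = v²/2 − μ/r = -3.381×10⁸ J/kg, so a = −μ/(2ε) = 1.874×10⁸ m.
The apsides satisfy r_p + r_a = 2a, so the apojove radius is 2a − r_p = 2.775×10⁸ m = 2.7750×10⁵ km.
Apojove altitude = 2.7750×10⁵ − 69910 = 2.0759×10⁵ km.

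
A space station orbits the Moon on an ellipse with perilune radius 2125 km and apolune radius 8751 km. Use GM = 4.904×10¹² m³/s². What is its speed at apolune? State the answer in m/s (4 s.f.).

v ≈ 468.0 m/s

Semi-major axis a = (r_p + r_a)/2 = 5438.0 km = 5.438×10⁶ m.
Vis-viva: v² = μ(2/r − 1/a) = 4.904×10¹² × (2.285×10⁻⁷ − 1.839×10⁻⁷) = 2.190×10⁵ m²/s².
v = 468.0 m/s.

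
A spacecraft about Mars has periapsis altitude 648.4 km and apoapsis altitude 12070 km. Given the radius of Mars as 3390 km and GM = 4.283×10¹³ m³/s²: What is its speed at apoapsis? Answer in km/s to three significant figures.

r_p = 3390 + 648.4 = 4038.4 km = 4.0384×10⁶ m.
r_a = 3390 + 12070 = 15460 km = 1.5460×10⁷ m.
Semi-major axis a = (r_p + r_a)/2 = 9749.2 km = 9.749×10⁶ m.
Vis-viva: v² = μ(2/r − 1/a) = 4.283×10¹³ × (1.294×10⁻⁷ − 1.026×10⁻⁷) = 1.148×10⁶ m²/s².
v = 1071 m/s = 1.071 km/s.

v ≈ 1.07 km/s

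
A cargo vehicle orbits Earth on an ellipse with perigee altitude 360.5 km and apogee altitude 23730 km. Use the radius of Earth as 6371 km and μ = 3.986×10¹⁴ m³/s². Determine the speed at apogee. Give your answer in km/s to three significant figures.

v ≈ 2.20 km/s

r_p = 6371 + 360.5 = 6731.5 km = 6.7315×10⁶ m.
r_a = 6371 + 23730 = 30101 km = 3.0101×10⁷ m.
Semi-major axis a = (r_p + r_a)/2 = 18416 km = 1.842×10⁷ m.
Vis-viva: v² = μ(2/r − 1/a) = 3.986×10¹⁴ × (6.644×10⁻⁸ − 5.430×10⁻⁸) = 4.840×10⁶ m²/s².
v = 2200 m/s = 2.200 km/s.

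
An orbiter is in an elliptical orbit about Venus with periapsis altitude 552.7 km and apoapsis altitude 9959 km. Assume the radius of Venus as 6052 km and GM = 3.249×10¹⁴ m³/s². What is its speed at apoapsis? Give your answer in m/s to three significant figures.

r_p = 6052 + 552.7 = 6604.7 km = 6.6047×10⁶ m.
r_a = 6052 + 9959 = 16011 km = 1.6011×10⁷ m.
Semi-major axis a = (r_p + r_a)/2 = 11308 km = 1.131×10⁷ m.
Vis-viva: v² = μ(2/r − 1/a) = 3.249×10¹⁴ × (1.249×10⁻⁷ − 8.843×10⁻⁸) = 1.185×10⁷ m²/s².
v = 3443 m/s.

v ≈ 3440 m/s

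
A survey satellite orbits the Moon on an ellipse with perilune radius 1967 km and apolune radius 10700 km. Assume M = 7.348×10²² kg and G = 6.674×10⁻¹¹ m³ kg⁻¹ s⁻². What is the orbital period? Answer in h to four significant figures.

μ = GM = 6.674×10⁻¹¹ × 7.348×10²² = 4.904×10¹² m³/s².
Semi-major axis a = (r_p + r_a)/2 = (1967.0 + 10700)/2 = 6333.5 km = 6.334×10⁶ m.
By Kepler's third law T = 2π√(a³/μ) = 2π × 7.198×10³ = 4.522×10⁴ s.
= 12.56 h.

T ≈ 12.56 h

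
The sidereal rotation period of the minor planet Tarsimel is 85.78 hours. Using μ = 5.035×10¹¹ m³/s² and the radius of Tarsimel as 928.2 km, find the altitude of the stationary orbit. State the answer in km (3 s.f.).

h_sync ≈ 9750 km

T = 85.78 hours = 3.088×10⁵ s.
A synchronous orbit has period T, so by Kepler's third law a = (μT²/4π²)^(1/3).
μT²/4π² = 5.035×10¹¹ × (3.088×10⁵)² / 39.48 = 1.216×10²¹ m³.
a = 1.067×10⁷ m = 10674 km.
Altitude h = a − R = 10674 − 928.2 = 9746.1 km.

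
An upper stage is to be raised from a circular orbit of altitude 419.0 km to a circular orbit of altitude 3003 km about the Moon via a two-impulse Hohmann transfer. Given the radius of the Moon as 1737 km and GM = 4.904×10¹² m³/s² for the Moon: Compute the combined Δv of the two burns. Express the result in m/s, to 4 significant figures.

r₁ = 1737 + 419.0 = 2156.0 km = 2.1560×10⁶ m.
r₂ = 1737 + 3003 = 4740.0 km = 4.7400×10⁶ m.
Transfer ellipse a_t = (r₁ + r₂)/2 = 3.448×10⁶ m.
At r₁: circular v_c1 = √(μ/r₁) = 1508 m/s; transfer-perilune v_p = √[μ(2/r₁ − 1/a_t)] = 1768 m/s.
Δv₁ = v_p − v_c1 = 260.1 m/s.
At r₂: circular v_c2 = √(μ/r₂) = 1017 m/s; transfer-apolune v_a = √[μ(2/r₂ − 1/a_t)] = 804.3 m/s.
Δv₂ = v_c2 − v_a = 212.8 m/s.
Total Δv = Δv₁ + Δv₂ = 473.0 m/s.

Δv_total ≈ 473.0 m/s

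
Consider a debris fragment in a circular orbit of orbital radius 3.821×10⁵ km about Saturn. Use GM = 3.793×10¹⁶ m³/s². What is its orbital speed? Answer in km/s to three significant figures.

v ≈ 9.96 km/s

r = 3.821×10⁵ km = 3.821×10⁸ m.
For a circular orbit v = √(μ/r) = √(3.793×10¹⁶ / 3.821×10⁸) = √(9.927×10⁷) = 9963 m/s.
That is 9.963 km/s.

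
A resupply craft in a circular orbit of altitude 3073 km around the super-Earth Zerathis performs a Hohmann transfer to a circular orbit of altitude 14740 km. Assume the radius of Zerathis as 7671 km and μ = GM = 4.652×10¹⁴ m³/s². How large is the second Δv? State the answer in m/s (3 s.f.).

r₁ = 7671 + 3073 = 10744 km = 1.0744×10⁷ m.
r₂ = 7671 + 14740 = 22411 km = 2.2411×10⁷ m.
Transfer ellipse a_t = (r₁ + r₂)/2 = 1.658×10⁷ m.
At r₁: circular v_c1 = √(μ/r₁) = 6580 m/s; transfer-periapsis v_p = √[μ(2/r₁ − 1/a_t)] = 7651 m/s.
At r₂: circular v_c2 = √(μ/r₂) = 4556 m/s; transfer-apoapsis v_a = √[μ(2/r₂ − 1/a_t)] = 3668 m/s.
Δv₂ = v_c2 − v_a = 888.2 m/s.

Δv ≈ 888 m/s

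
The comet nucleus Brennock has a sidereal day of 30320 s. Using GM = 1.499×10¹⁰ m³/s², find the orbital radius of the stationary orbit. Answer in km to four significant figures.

r_sync ≈ 704.1 km

A synchronous orbit has period T, so by Kepler's third law a = (μT²/4π²)^(1/3).
μT²/4π² = 1.499×10¹⁰ × (3.032×10⁴)² / 39.48 = 3.491×10¹⁷ m³.
a = 7.041×10⁵ m = 704.10 km.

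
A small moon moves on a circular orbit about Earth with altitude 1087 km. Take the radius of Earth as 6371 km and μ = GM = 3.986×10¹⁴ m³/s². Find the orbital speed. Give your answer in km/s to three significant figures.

v ≈ 7.31 km/s

r = 6371 + 1087 = 7458.0 km = 7.4580×10⁶ m.
For a circular orbit v = √(μ/r) = √(3.986×10¹⁴ / 7.458×10⁶) = √(5.345×10⁷) = 7311 m/s.
That is 7.311 km/s.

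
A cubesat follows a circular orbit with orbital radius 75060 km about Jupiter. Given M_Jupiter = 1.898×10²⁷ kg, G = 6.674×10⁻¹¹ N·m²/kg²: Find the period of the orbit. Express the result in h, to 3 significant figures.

μ = GM = 6.674×10⁻¹¹ × 1.898×10²⁷ = 1.267×10¹⁷ m³/s².
r = 75060 km = 7.506×10⁷ m.
Kepler's third law: T = 2π√(r³/μ) = 2π√((7.506×10⁷)³ / 1.267×10¹⁷).
r³/μ = 3.338×10⁶ s², so T = 2π × 1.827×10³ = 1.148×10⁴ s.
Converting: 1.148×10⁴ s ÷ 3600 = 3.189 h.

T ≈ 3.19 h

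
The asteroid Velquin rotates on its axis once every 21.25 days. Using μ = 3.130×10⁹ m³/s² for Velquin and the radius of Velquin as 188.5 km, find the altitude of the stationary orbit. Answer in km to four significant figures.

T = 21.25 days = 1.836×10⁶ s.
A synchronous orbit has period T, so by Kepler's third law a = (μT²/4π²)^(1/3).
μT²/4π² = 3.130×10⁹ × (1.836×10⁶)² / 39.48 = 2.673×10²⁰ m³.
a = 6.441×10⁶ m = 6441.3 km.
Altitude h = a − R = 6441.3 − 188.5 = 6252.8 km.

h_sync ≈ 6253 km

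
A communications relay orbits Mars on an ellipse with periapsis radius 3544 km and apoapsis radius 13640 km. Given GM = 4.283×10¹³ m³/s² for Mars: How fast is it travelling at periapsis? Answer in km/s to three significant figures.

Semi-major axis a = (r_p + r_a)/2 = 8592.0 km = 8.592×10⁶ m.
Vis-viva: v² = μ(2/r − 1/a) = 4.283×10¹³ × (5.643×10⁻⁷ − 1.164×10⁻⁷) = 1.919×10⁷ m²/s².
v = 4380 m/s = 4.380 km/s.

v ≈ 4.38 km/s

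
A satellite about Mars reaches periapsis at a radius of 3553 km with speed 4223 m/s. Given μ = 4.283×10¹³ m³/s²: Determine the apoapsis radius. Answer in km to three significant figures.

apoapsis radius ≈ 10100 km

r_p = 3.553×10⁶ m.
Specific energy ε = v²/2 − μ/r = -3.138×10⁶ J/kg, so a = −μ/(2ε) = 6.825×10⁶ m.
The apsides satisfy r_p + r_a = 2a, so the apoapsis radius is 2a − r_p = 1.010×10⁷ m = 10097 km.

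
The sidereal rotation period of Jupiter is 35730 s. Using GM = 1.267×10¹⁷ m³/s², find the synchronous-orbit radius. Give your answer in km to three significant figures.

A synchronous orbit has period T, so by Kepler's third law a = (μT²/4π²)^(1/3).
μT²/4π² = 1.267×10¹⁷ × (3.573×10⁴)² / 39.48 = 4.097×10²⁴ m³.
a = 1.600×10⁸ m = 1.6002×10⁵ km.

r_sync ≈ 1.60×10⁵ km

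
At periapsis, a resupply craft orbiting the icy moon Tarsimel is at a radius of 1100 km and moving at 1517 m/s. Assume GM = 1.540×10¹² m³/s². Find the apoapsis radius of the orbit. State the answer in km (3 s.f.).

apoapsis radius ≈ 5080 km

r_p = 1.100×10⁶ m.
Specific energy ε = v²/2 − μ/r = -2.494×10⁵ J/kg, so a = −μ/(2ε) = 3.088×10⁶ m.
The apsides satisfy r_p + r_a = 2a, so the apoapsis radius is 2a − r_p = 5.076×10⁶ m = 5075.9 km.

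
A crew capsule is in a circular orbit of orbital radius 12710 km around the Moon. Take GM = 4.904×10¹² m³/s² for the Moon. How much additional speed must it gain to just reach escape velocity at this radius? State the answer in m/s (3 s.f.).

Δv ≈ 257 m/s

r = 12710 km = 1.271×10⁷ m.
Circular speed v_c = √(μ/r) = 621.2 m/s.
Escape speed v_esc = √(2μ/r) = √2 × v_c = 878.5 m/s.
Δv = v_esc − v_c = 257.3 m/s.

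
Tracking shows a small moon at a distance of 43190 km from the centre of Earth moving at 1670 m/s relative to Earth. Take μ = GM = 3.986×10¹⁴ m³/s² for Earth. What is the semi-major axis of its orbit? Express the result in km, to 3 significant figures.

r = 4.319×10⁷ m.
Specific orbital energy ε = v²/2 − μ/r = (1670)²/2 − 3.986×10¹⁴/4.319×10⁷ = -7.835×10⁶ J/kg.
Since ε = −μ/(2a), a = −μ/(2ε) = 2.544×10⁷ m = 25439 km.

a ≈ 25400 km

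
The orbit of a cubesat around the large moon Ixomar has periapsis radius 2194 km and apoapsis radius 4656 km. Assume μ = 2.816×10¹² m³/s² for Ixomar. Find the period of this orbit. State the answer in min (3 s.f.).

T ≈ 396 min

Semi-major axis a = (r_p + r_a)/2 = (2194.0 + 4656.0)/2 = 3425.0 km = 3.425×10⁶ m.
By Kepler's third law T = 2π√(a³/μ) = 2π × 3.777×10³ = 2.373×10⁴ s.
= 395.6 min.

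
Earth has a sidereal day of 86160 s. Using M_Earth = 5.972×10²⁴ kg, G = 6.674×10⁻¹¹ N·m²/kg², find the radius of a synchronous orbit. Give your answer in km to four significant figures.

μ = GM = 6.674×10⁻¹¹ × 5.972×10²⁴ = 3.986×10¹⁴ m³/s².
A synchronous orbit has period T, so by Kepler's third law a = (μT²/4π²)^(1/3).
μT²/4π² = 3.986×10¹⁴ × (8.616×10⁴)² / 39.48 = 7.495×10²² m³.
a = 4.216×10⁷ m = 42162 km.

r_sync ≈ 42160 km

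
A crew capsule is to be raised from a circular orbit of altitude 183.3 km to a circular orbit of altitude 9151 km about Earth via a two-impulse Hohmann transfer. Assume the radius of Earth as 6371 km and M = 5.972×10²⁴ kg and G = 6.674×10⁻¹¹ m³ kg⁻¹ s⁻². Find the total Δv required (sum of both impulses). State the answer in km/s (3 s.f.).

μ = GM = 6.674×10⁻¹¹ × 5.972×10²⁴ = 3.986×10¹⁴ m³/s².
r₁ = 6371 + 183.3 = 6554.3 km = 6.5543×10⁶ m.
r₂ = 6371 + 9151 = 15522 km = 1.5522×10⁷ m.
Transfer ellipse a_t = (r₁ + r₂)/2 = 1.104×10⁷ m.
At r₁: circular v_c1 = √(μ/r₁) = 7798 m/s; transfer-perigee v_p = √[μ(2/r₁ − 1/a_t)] = 9247 m/s.
Δv₁ = v_p − v_c1 = 1449 m/s.
At r₂: circular v_c2 = √(μ/r₂) = 5067 m/s; transfer-apogee v_a = √[μ(2/r₂ − 1/a_t)] = 3905 m/s.
Δv₂ = v_c2 − v_a = 1163 m/s.
Total Δv = Δv₁ + Δv₂ = 2612 m/s = 2.612 km/s.

Δv_total ≈ 2.61 km/s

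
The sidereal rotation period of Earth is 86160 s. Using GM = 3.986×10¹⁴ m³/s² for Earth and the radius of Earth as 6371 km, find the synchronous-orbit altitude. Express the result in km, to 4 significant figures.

A synchronous orbit has period T, so by Kepler's third law a = (μT²/4π²)^(1/3).
μT²/4π² = 3.986×10¹⁴ × (8.616×10⁴)² / 39.48 = 7.495×10²² m³.
a = 4.216×10⁷ m = 42163 km.
Altitude h = a − R = 42163 − 6371 = 35792 km.

h_sync ≈ 35790 km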